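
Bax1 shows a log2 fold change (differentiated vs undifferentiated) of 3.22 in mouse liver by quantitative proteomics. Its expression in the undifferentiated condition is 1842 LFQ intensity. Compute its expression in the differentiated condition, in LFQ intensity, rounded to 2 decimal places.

17163.51

Fold change = 2^(3.22) = 9.3179
differentiated expression = 1842 × 9.3179 = 17163.51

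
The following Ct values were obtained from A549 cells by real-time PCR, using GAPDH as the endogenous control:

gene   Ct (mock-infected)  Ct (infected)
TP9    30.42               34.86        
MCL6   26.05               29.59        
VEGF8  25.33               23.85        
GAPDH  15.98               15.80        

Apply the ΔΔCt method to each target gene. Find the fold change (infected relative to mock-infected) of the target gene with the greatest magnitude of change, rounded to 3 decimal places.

TP9: ΔΔCt = (34.86−15.80) − (30.42−15.98) = 19.06 − 14.44 = 4.62; fold change = 2^-4.62 = 0.041
MCL6: ΔΔCt = (29.59−15.80) − (26.05−15.98) = 13.79 − 10.07 = 3.72; fold change = 2^-3.72 = 0.076
VEGF8: ΔΔCt = (23.85−15.80) − (25.33−15.98) = 8.05 − 9.35 = -1.30; fold change = 2^1.30 = 2.462
TP9 has the largest |ΔΔCt| = 4.62.

0.041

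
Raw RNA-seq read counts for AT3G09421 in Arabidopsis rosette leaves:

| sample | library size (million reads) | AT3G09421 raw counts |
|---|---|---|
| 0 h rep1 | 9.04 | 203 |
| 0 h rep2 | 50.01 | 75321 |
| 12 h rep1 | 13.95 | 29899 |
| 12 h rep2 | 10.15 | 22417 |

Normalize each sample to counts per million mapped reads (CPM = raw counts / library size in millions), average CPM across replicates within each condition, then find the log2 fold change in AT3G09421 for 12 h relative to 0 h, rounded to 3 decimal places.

1.509

CPM(0 h rep1) = 203 / 9.04 = 22.4558
CPM(0 h rep2) = 75321 / 50.01 = 1506.1188
CPM(12 h rep1) = 29899 / 13.95 = 2143.2975
CPM(12 h rep2) = 22417 / 10.15 = 2208.5714
mean CPM(0 h) = 764.2873; mean CPM(12 h) = 2175.9345
Fold change = 2175.9345 / 764.2873 = 2.84701
log2(2.84701) = 1.5094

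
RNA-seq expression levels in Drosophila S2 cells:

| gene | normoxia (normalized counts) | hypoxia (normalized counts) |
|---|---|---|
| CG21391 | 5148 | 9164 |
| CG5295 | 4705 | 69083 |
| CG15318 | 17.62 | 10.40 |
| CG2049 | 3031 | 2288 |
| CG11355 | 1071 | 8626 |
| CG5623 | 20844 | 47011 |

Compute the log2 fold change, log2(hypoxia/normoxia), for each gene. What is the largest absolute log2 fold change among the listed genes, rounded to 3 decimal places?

3.876

log2(9164/5148) = 0.832  (CG21391)
log2(69083/4705) = 3.876  (CG5295)
log2(10.40/17.62) = -0.761  (CG15318)
log2(2288/3031) = -0.406  (CG2049)
log2(8626/1071) = 3.010  (CG11355)
log2(47011/20844) = 1.173  (CG5623)
The largest magnitude belongs to CG5295.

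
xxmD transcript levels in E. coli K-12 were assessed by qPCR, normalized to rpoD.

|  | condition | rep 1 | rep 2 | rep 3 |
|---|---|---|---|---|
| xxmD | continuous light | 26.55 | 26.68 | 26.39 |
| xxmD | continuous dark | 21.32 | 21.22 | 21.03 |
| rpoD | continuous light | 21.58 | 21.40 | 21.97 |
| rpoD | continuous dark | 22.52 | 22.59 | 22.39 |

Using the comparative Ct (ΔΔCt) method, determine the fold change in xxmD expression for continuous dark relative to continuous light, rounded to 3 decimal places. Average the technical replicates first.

Mean Ct: xxmD continuous light 26.540; xxmD continuous dark 21.190; rpoD continuous light 21.650; rpoD continuous dark 22.500
ΔCt(continuous light) = 26.540 − 21.650 = 4.890
ΔCt(continuous dark) = 21.190 − 22.500 = -1.310
ΔΔCt = -1.310 − 4.890 = -6.200
Fold change = 2^(−(-6.200)) = 2^6.200 = 73.5167

73.517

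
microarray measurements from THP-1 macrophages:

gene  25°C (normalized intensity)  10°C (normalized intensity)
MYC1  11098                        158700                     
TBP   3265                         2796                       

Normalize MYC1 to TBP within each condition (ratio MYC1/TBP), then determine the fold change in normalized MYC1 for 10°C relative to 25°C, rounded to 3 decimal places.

16.699

MYC1/TBP (25°C) = 11098 / 3265 = 3.3991
MYC1/TBP (10°C) = 158700 / 2796 = 56.76
Fold change = 56.76 / 3.3991 = 16.6985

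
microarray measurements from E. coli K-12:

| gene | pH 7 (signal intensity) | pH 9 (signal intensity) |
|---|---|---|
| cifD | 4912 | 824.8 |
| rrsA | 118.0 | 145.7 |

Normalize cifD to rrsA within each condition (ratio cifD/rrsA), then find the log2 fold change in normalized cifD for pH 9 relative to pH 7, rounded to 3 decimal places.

cifD/rrsA (pH 7) = 4912 / 118.0 = 41.627
cifD/rrsA (pH 9) = 824.8 / 145.7 = 5.6609
Fold change = 5.6609 / 41.627 = 0.1360
log2(0.1360) = -2.8784

-2.878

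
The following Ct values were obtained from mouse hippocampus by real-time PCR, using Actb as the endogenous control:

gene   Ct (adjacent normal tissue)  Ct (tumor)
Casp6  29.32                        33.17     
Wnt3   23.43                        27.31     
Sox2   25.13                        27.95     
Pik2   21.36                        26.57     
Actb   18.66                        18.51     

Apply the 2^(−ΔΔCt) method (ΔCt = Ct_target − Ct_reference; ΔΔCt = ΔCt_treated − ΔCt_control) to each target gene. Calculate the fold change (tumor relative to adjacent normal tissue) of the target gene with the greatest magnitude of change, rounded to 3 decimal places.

Casp6: ΔΔCt = (33.17−18.51) − (29.32−18.66) = 14.66 − 10.66 = 4.00; fold change = 2^-4.00 = 0.062
Wnt3: ΔΔCt = (27.31−18.51) − (23.43−18.66) = 8.80 − 4.77 = 4.03; fold change = 2^-4.03 = 0.061
Sox2: ΔΔCt = (27.95−18.51) − (25.13−18.66) = 9.44 − 6.47 = 2.97; fold change = 2^-2.97 = 0.128
Pik2: ΔΔCt = (26.57−18.51) − (21.36−18.66) = 8.06 − 2.70 = 5.36; fold change = 2^-5.36 = 0.024
Pik2 has the largest |ΔΔCt| = 5.36.

0.024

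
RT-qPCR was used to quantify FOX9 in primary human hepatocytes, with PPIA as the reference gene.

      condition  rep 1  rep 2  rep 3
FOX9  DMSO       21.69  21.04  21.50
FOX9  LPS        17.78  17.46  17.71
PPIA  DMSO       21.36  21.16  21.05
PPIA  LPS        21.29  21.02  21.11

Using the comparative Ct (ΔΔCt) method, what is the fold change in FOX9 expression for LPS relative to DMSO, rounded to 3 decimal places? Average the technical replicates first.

13.086

Mean Ct: FOX9 DMSO 21.410; FOX9 LPS 17.650; PPIA DMSO 21.190; PPIA LPS 21.140
ΔCt(DMSO) = 21.410 − 21.190 = 0.220
ΔCt(LPS) = 17.650 − 21.140 = -3.490
ΔΔCt = -3.490 − 0.220 = -3.710
Fold change = 2^(−(-3.710)) = 2^3.710 = 13.0864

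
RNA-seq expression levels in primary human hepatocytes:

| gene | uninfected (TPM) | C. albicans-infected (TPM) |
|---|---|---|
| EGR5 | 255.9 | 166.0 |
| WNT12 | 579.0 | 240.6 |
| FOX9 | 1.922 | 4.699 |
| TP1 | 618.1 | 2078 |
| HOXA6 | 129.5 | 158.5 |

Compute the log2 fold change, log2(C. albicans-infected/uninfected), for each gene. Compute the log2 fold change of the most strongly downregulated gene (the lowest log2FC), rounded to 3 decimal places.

-1.267

log2(166.0/255.9) = -0.624  (EGR5)
log2(240.6/579.0) = -1.267  (WNT12)
log2(4.699/1.922) = 1.290  (FOX9)
log2(2078/618.1) = 1.749  (TP1)
log2(158.5/129.5) = 0.292  (HOXA6)
WNT12 is most strongly downregulated.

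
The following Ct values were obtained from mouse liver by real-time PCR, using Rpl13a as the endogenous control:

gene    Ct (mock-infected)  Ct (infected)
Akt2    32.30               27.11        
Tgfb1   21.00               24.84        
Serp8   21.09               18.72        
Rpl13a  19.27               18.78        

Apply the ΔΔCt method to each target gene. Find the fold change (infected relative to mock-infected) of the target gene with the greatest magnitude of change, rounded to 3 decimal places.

25.992

Akt2: ΔΔCt = (27.11−18.78) − (32.30−19.27) = 8.33 − 13.03 = -4.70; fold change = 2^4.70 = 25.992
Tgfb1: ΔΔCt = (24.84−18.78) − (21.00−19.27) = 6.06 − 1.73 = 4.33; fold change = 2^-4.33 = 0.050
Serp8: ΔΔCt = (18.72−18.78) − (21.09−19.27) = -0.06 − 1.82 = -1.88; fold change = 2^1.88 = 3.681
Akt2 has the largest |ΔΔCt| = 4.70.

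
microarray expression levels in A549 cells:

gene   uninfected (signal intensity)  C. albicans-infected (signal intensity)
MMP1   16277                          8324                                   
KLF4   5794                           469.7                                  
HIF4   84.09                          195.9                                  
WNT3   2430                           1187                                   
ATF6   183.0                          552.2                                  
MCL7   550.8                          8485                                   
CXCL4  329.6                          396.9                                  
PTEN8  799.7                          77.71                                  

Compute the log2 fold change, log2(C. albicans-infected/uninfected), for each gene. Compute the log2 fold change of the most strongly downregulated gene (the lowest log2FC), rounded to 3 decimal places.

log2(8324/16277) = -0.967  (MMP1)
log2(469.7/5794) = -3.625  (KLF4)
log2(195.9/84.09) = 1.220  (HIF4)
log2(1187/2430) = -1.034  (WNT3)
log2(552.2/183.0) = 1.593  (ATF6)
log2(8485/550.8) = 3.945  (MCL7)
log2(396.9/329.6) = 0.268  (CXCL4)
log2(77.71/799.7) = -3.363  (PTEN8)
KLF4 is most strongly downregulated.

-3.625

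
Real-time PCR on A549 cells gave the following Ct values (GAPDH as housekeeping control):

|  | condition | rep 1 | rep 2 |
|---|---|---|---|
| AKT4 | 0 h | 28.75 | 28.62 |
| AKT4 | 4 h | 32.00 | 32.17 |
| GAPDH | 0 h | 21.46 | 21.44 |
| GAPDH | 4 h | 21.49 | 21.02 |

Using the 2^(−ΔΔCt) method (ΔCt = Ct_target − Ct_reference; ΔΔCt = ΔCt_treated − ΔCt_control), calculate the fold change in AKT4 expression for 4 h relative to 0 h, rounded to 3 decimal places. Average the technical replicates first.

0.083

Mean Ct: AKT4 0 h 28.685; AKT4 4 h 32.085; GAPDH 0 h 21.450; GAPDH 4 h 21.255
ΔCt(0 h) = 28.685 − 21.450 = 7.235
ΔCt(4 h) = 32.085 − 21.255 = 10.830
ΔΔCt = 10.830 − 7.235 = 3.595
Fold change = 2^(−3.595) = 0.0828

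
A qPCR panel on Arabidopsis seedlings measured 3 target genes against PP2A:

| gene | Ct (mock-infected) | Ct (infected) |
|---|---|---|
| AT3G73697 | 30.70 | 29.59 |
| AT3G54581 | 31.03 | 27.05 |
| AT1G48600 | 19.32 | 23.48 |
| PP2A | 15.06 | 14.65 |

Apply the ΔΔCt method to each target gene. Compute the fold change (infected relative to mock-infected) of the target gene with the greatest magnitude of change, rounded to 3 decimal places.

AT3G73697: ΔΔCt = (29.59−14.65) − (30.70−15.06) = 14.94 − 15.64 = -0.70; fold change = 2^0.70 = 1.625
AT3G54581: ΔΔCt = (27.05−14.65) − (31.03−15.06) = 12.40 − 15.97 = -3.57; fold change = 2^3.57 = 11.876
AT1G48600: ΔΔCt = (23.48−14.65) − (19.32−15.06) = 8.83 − 4.26 = 4.57; fold change = 2^-4.57 = 0.042
AT1G48600 has the largest |ΔΔCt| = 4.57.

0.042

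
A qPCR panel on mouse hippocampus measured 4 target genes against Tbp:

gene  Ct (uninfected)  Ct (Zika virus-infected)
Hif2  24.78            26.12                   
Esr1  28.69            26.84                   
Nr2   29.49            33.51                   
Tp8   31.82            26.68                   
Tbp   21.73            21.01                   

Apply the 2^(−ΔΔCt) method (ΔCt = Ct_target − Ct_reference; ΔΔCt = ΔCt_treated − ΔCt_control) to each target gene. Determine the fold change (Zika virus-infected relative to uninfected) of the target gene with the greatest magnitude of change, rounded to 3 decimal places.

Hif2: ΔΔCt = (26.12−21.01) − (24.78−21.73) = 5.11 − 3.05 = 2.06; fold change = 2^-2.06 = 0.240
Esr1: ΔΔCt = (26.84−21.01) − (28.69−21.73) = 5.83 − 6.96 = -1.13; fold change = 2^1.13 = 2.189
Nr2: ΔΔCt = (33.51−21.01) − (29.49−21.73) = 12.50 − 7.76 = 4.74; fold change = 2^-4.74 = 0.037
Tp8: ΔΔCt = (26.68−21.01) − (31.82−21.73) = 5.67 − 10.09 = -4.42; fold change = 2^4.42 = 21.407
Nr2 has the largest |ΔΔCt| = 4.74.

0.037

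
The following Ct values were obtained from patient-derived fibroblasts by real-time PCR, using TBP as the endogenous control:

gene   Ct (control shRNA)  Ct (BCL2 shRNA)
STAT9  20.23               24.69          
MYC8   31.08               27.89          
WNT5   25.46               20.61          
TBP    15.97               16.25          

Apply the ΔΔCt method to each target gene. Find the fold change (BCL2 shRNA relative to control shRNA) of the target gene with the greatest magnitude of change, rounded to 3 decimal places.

STAT9: ΔΔCt = (24.69−16.25) − (20.23−15.97) = 8.44 − 4.26 = 4.18; fold change = 2^-4.18 = 0.055
MYC8: ΔΔCt = (27.89−16.25) − (31.08−15.97) = 11.64 − 15.11 = -3.47; fold change = 2^3.47 = 11.081
WNT5: ΔΔCt = (20.61−16.25) − (25.46−15.97) = 4.36 − 9.49 = -5.13; fold change = 2^5.13 = 35.017
WNT5 has the largest |ΔΔCt| = 5.13.

35.017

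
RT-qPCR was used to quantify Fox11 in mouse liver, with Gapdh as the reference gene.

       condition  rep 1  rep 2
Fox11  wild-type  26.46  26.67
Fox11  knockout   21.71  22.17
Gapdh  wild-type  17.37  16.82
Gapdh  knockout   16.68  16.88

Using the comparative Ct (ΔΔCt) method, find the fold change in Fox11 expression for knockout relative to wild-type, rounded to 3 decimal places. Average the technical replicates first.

Mean Ct: Fox11 wild-type 26.565; Fox11 knockout 21.940; Gapdh wild-type 17.095; Gapdh knockout 16.780
ΔCt(wild-type) = 26.565 − 17.095 = 9.470
ΔCt(knockout) = 21.940 − 16.780 = 5.160
ΔΔCt = 5.160 − 9.470 = -4.310
Fold change = 2^(−(-4.310)) = 2^4.310 = 19.8353

19.835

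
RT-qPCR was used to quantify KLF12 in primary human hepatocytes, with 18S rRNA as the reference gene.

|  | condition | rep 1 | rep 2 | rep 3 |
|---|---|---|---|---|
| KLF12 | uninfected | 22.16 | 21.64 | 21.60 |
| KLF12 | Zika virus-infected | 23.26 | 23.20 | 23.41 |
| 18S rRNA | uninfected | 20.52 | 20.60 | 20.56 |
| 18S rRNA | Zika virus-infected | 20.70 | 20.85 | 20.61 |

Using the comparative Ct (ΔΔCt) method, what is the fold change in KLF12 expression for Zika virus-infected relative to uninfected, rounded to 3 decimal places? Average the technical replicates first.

0.398

Mean Ct: KLF12 uninfected 21.800; KLF12 Zika virus-infected 23.290; 18S rRNA uninfected 20.560; 18S rRNA Zika virus-infected 20.720
ΔCt(uninfected) = 21.800 − 20.560 = 1.240
ΔCt(Zika virus-infected) = 23.290 − 20.720 = 2.570
ΔΔCt = 2.570 − 1.240 = 1.330
Fold change = 2^(−1.330) = 0.3978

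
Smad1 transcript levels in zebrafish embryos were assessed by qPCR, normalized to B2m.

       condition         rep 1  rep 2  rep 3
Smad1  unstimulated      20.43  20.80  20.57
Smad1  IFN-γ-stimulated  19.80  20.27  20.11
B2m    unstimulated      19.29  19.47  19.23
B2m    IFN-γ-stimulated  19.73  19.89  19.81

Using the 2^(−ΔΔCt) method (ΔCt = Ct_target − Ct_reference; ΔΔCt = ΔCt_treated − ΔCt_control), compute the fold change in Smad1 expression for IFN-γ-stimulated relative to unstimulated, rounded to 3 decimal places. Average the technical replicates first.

Mean Ct: Smad1 unstimulated 20.600; Smad1 IFN-γ-stimulated 20.060; B2m unstimulated 19.330; B2m IFN-γ-stimulated 19.810
ΔCt(unstimulated) = 20.600 − 19.330 = 1.270
ΔCt(IFN-γ-stimulated) = 20.060 − 19.810 = 0.250
ΔΔCt = 0.250 − 1.270 = -1.020
Fold change = 2^(−(-1.020)) = 2^1.020 = 2.0279

2.028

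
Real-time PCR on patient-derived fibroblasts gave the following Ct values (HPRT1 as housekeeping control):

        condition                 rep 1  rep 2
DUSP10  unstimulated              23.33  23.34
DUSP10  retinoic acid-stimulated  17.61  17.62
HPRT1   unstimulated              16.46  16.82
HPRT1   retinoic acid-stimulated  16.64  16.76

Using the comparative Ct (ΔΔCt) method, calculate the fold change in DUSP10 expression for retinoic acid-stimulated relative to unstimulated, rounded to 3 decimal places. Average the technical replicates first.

Mean Ct: DUSP10 unstimulated 23.335; DUSP10 retinoic acid-stimulated 17.615; HPRT1 unstimulated 16.640; HPRT1 retinoic acid-stimulated 16.700
ΔCt(unstimulated) = 23.335 − 16.640 = 6.695
ΔCt(retinoic acid-stimulated) = 17.615 − 16.700 = 0.915
ΔΔCt = 0.915 − 6.695 = -5.780
Fold change = 2^(−(-5.780)) = 2^5.780 = 54.9482

54.948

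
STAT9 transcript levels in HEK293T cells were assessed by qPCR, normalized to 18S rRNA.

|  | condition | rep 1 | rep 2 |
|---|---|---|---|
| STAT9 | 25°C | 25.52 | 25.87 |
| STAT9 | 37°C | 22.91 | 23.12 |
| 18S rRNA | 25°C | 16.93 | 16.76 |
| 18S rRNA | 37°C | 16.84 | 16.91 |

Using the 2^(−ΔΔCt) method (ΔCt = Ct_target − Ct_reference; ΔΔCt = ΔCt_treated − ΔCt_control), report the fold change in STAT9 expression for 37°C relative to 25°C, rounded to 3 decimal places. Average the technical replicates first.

Mean Ct: STAT9 25°C 25.695; STAT9 37°C 23.015; 18S rRNA 25°C 16.845; 18S rRNA 37°C 16.875
ΔCt(25°C) = 25.695 − 16.845 = 8.850
ΔCt(37°C) = 23.015 − 16.875 = 6.140
ΔΔCt = 6.140 − 8.850 = -2.710
Fold change = 2^(−(-2.710)) = 2^2.710 = 6.5432

6.543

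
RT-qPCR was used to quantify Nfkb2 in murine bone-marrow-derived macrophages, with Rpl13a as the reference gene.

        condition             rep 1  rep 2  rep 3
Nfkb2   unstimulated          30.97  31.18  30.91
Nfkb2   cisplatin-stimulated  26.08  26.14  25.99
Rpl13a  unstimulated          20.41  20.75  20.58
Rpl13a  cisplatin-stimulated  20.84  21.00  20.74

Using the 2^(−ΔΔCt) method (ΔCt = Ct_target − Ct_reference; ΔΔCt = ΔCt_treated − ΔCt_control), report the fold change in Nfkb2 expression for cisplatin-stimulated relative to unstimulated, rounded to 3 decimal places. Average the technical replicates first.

Mean Ct: Nfkb2 unstimulated 31.020; Nfkb2 cisplatin-stimulated 26.070; Rpl13a unstimulated 20.580; Rpl13a cisplatin-stimulated 20.860
ΔCt(unstimulated) = 31.020 − 20.580 = 10.440
ΔCt(cisplatin-stimulated) = 26.070 − 20.860 = 5.210
ΔΔCt = 5.210 − 10.440 = -5.230
Fold change = 2^(−(-5.230)) = 2^5.230 = 37.5307

37.531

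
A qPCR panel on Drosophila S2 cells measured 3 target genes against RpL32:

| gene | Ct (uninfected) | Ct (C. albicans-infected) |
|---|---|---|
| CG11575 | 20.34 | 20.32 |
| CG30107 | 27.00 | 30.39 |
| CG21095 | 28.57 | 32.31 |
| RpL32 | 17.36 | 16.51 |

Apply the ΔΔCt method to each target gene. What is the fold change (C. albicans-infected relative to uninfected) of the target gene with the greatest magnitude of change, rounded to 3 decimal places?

CG11575: ΔΔCt = (20.32−16.51) − (20.34−17.36) = 3.81 − 2.98 = 0.83; fold change = 2^-0.83 = 0.563
CG30107: ΔΔCt = (30.39−16.51) − (27.00−17.36) = 13.88 − 9.64 = 4.24; fold change = 2^-4.24 = 0.053
CG21095: ΔΔCt = (32.31−16.51) − (28.57−17.36) = 15.80 − 11.21 = 4.59; fold change = 2^-4.59 = 0.042
CG21095 has the largest |ΔΔCt| = 4.59.

0.042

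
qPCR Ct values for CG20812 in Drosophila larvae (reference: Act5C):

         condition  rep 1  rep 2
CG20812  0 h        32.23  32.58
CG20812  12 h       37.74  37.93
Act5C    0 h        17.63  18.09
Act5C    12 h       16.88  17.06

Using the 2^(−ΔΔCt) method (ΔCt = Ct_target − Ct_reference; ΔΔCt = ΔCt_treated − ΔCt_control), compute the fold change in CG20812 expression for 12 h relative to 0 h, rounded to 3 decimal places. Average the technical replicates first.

0.013

Mean Ct: CG20812 0 h 32.405; CG20812 12 h 37.835; Act5C 0 h 17.860; Act5C 12 h 16.970
ΔCt(0 h) = 32.405 − 17.860 = 14.545
ΔCt(12 h) = 37.835 − 16.970 = 20.865
ΔΔCt = 20.865 − 14.545 = 6.320
Fold change = 2^(−6.320) = 0.0125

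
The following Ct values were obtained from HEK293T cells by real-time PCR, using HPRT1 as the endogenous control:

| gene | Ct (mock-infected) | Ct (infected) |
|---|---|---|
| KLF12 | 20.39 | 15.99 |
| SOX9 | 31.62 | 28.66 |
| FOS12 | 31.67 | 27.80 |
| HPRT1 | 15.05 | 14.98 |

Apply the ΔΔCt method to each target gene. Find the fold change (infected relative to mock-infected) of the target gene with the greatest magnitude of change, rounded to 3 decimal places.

KLF12: ΔΔCt = (15.99−14.98) − (20.39−15.05) = 1.01 − 5.34 = -4.33; fold change = 2^4.33 = 20.112
SOX9: ΔΔCt = (28.66−14.98) − (31.62−15.05) = 13.68 − 16.57 = -2.89; fold change = 2^2.89 = 7.413
FOS12: ΔΔCt = (27.80−14.98) − (31.67−15.05) = 12.82 − 16.62 = -3.80; fold change = 2^3.80 = 13.929
KLF12 has the largest |ΔΔCt| = 4.33.

20.112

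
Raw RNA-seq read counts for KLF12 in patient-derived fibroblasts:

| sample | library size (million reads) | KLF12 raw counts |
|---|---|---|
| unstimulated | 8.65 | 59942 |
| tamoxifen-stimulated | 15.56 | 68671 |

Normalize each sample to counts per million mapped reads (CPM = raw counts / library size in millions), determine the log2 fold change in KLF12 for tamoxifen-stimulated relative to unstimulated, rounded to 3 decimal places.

CPM(unstimulated) = 59942 / 8.65 = 6929.7110
CPM(tamoxifen-stimulated) = 68671 / 15.56 = 4413.3033
Fold change = 4413.3033 / 6929.7110 = 0.63687
log2(0.63687) = -0.6509

-0.651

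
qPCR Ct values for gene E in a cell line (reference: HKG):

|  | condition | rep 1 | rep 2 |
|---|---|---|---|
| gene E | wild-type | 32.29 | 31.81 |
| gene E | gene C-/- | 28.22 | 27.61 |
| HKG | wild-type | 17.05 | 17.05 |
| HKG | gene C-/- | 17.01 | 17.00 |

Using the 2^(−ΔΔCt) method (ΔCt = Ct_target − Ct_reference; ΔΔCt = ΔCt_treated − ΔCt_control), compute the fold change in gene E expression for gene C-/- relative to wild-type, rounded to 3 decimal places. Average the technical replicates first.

17.030

Mean Ct: gene E wild-type 32.050; gene E gene C-/- 27.915; HKG wild-type 17.050; HKG gene C-/- 17.005
ΔCt(wild-type) = 32.050 − 17.050 = 15.000
ΔCt(gene C-/-) = 27.915 − 17.005 = 10.910
ΔΔCt = 10.910 − 15.000 = -4.090
Fold change = 2^(−(-4.090)) = 2^4.090 = 17.0299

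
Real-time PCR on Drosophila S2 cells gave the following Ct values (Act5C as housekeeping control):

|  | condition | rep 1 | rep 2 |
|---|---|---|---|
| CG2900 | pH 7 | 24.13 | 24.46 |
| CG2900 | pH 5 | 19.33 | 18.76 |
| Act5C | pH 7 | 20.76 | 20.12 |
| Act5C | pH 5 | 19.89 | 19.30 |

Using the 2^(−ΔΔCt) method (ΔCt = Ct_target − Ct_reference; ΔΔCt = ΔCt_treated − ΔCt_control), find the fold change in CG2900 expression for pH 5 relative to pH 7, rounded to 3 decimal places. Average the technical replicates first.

21.185

Mean Ct: CG2900 pH 7 24.295; CG2900 pH 5 19.045; Act5C pH 7 20.440; Act5C pH 5 19.595
ΔCt(pH 7) = 24.295 − 20.440 = 3.855
ΔCt(pH 5) = 19.045 − 19.595 = -0.550
ΔΔCt = -0.550 − 3.855 = -4.405
Fold change = 2^(−(-4.405)) = 2^4.405 = 21.1854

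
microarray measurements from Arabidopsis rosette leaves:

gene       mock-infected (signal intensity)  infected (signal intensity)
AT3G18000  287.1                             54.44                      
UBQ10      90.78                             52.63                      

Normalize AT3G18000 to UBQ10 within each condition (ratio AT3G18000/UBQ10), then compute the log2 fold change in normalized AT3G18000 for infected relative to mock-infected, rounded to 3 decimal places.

AT3G18000/UBQ10 (mock-infected) = 287.1 / 90.78 = 3.1626
AT3G18000/UBQ10 (infected) = 54.44 / 52.63 = 1.0344
Fold change = 1.0344 / 3.1626 = 0.3271
log2(0.3271) = -1.6123

-1.612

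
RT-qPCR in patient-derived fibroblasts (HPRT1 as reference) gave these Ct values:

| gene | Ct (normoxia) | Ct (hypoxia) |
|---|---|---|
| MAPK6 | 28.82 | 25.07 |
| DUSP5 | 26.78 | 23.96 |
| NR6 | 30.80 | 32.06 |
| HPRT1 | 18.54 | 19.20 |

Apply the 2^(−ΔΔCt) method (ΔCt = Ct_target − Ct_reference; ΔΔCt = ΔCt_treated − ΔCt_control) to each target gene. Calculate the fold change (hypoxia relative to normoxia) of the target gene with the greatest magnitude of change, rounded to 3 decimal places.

21.259

MAPK6: ΔΔCt = (25.07−19.20) − (28.82−18.54) = 5.87 − 10.28 = -4.41; fold change = 2^4.41 = 21.259
DUSP5: ΔΔCt = (23.96−19.20) − (26.78−18.54) = 4.76 − 8.24 = -3.48; fold change = 2^3.48 = 11.158
NR6: ΔΔCt = (32.06−19.20) − (30.80−18.54) = 12.86 − 12.26 = 0.60; fold change = 2^-0.60 = 0.660
MAPK6 has the largest |ΔΔCt| = 4.41.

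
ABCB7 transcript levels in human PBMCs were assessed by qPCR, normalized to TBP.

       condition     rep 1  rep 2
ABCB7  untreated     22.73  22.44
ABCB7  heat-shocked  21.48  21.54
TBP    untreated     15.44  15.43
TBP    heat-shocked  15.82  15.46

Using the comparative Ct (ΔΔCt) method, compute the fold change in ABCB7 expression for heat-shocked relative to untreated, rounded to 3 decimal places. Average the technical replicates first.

2.428

Mean Ct: ABCB7 untreated 22.585; ABCB7 heat-shocked 21.510; TBP untreated 15.435; TBP heat-shocked 15.640
ΔCt(untreated) = 22.585 − 15.435 = 7.150
ΔCt(heat-shocked) = 21.510 − 15.640 = 5.870
ΔΔCt = 5.870 − 7.150 = -1.280
Fold change = 2^(−(-1.280)) = 2^1.280 = 2.4284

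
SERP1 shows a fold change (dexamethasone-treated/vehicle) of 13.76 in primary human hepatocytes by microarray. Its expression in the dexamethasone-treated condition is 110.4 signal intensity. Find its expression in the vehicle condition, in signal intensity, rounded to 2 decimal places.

8.02

vehicle expression = 110.4 / 13.76 = 8.02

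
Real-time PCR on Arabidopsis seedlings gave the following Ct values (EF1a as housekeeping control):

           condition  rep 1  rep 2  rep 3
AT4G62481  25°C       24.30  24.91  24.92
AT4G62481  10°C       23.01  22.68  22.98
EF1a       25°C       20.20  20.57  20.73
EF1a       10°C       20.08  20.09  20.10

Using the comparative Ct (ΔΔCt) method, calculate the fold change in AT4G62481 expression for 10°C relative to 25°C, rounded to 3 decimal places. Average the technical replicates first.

Mean Ct: AT4G62481 25°C 24.710; AT4G62481 10°C 22.890; EF1a 25°C 20.500; EF1a 10°C 20.090
ΔCt(25°C) = 24.710 − 20.500 = 4.210
ΔCt(10°C) = 22.890 − 20.090 = 2.800
ΔΔCt = 2.800 − 4.210 = -1.410
Fold change = 2^(−(-1.410)) = 2^1.410 = 2.6574

2.657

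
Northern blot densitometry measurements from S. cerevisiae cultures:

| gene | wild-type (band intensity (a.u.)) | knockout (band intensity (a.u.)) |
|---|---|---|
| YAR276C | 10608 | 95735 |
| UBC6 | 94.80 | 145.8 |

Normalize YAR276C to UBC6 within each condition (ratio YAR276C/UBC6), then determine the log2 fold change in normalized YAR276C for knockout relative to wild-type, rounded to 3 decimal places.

2.553

YAR276C/UBC6 (wild-type) = 10608 / 94.80 = 111.9
YAR276C/UBC6 (knockout) = 95735 / 145.8 = 656.62
Fold change = 656.62 / 111.9 = 5.8680
log2(5.8680) = 2.5529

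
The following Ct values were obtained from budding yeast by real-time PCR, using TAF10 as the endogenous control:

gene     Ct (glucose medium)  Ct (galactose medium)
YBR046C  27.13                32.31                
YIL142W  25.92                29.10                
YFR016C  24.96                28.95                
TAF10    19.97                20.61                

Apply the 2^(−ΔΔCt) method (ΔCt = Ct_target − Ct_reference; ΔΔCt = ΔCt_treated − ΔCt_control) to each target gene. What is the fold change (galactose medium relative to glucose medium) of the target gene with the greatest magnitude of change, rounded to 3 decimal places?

0.043

YBR046C: ΔΔCt = (32.31−20.61) − (27.13−19.97) = 11.70 − 7.16 = 4.54; fold change = 2^-4.54 = 0.043
YIL142W: ΔΔCt = (29.10−20.61) − (25.92−19.97) = 8.49 − 5.95 = 2.54; fold change = 2^-2.54 = 0.172
YFR016C: ΔΔCt = (28.95−20.61) − (24.96−19.97) = 8.34 − 4.99 = 3.35; fold change = 2^-3.35 = 0.098
YBR046C has the largest |ΔΔCt| = 4.54.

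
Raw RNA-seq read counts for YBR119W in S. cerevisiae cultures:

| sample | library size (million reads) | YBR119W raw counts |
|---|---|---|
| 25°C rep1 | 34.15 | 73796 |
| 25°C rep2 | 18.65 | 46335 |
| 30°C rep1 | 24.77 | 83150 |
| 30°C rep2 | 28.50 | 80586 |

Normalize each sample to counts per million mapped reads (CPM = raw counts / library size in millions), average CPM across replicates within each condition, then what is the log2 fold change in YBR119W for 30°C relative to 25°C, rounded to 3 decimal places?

CPM(25°C rep1) = 73796 / 34.15 = 2160.9370
CPM(25°C rep2) = 46335 / 18.65 = 2484.4504
CPM(30°C rep1) = 83150 / 24.77 = 3356.8833
CPM(30°C rep2) = 80586 / 28.50 = 2827.5789
mean CPM(25°C) = 2322.6937; mean CPM(30°C) = 3092.2311
Fold change = 3092.2311 / 2322.6937 = 1.33131
log2(1.33131) = 0.4128

0.413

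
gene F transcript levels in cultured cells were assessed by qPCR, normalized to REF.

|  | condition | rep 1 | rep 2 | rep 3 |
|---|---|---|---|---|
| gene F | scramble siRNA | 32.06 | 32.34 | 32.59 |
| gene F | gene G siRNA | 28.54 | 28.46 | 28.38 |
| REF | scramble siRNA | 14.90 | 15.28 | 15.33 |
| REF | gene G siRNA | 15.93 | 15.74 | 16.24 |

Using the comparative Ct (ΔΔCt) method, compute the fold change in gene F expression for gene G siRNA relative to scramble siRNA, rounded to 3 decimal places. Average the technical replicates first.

25.457

Mean Ct: gene F scramble siRNA 32.330; gene F gene G siRNA 28.460; REF scramble siRNA 15.170; REF gene G siRNA 15.970
ΔCt(scramble siRNA) = 32.330 − 15.170 = 17.160
ΔCt(gene G siRNA) = 28.460 − 15.970 = 12.490
ΔΔCt = 12.490 − 17.160 = -4.670
Fold change = 2^(−(-4.670)) = 2^4.670 = 25.4572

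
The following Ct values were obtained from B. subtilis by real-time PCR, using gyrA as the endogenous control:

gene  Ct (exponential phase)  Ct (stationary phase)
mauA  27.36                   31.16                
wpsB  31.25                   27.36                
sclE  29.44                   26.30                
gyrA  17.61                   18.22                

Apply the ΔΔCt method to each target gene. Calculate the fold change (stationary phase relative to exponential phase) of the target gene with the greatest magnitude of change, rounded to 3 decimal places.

22.627

mauA: ΔΔCt = (31.16−18.22) − (27.36−17.61) = 12.94 − 9.75 = 3.19; fold change = 2^-3.19 = 0.110
wpsB: ΔΔCt = (27.36−18.22) − (31.25−17.61) = 9.14 − 13.64 = -4.50; fold change = 2^4.50 = 22.627
sclE: ΔΔCt = (26.30−18.22) − (29.44−17.61) = 8.08 − 11.83 = -3.75; fold change = 2^3.75 = 13.454
wpsB has the largest |ΔΔCt| = 4.50.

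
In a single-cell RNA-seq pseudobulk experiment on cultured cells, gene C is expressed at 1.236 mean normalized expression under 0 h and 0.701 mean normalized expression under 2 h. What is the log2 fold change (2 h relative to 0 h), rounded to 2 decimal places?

Fold change = 0.701 / 1.236 = 0.5672
log2(0.5672) = -0.818

-0.82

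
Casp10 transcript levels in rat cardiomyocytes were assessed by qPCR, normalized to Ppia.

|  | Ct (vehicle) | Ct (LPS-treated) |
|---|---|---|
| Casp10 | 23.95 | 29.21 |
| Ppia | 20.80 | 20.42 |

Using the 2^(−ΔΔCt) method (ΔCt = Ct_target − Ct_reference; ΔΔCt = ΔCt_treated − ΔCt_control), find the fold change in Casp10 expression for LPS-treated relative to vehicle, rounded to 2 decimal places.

0.02

ΔCt(vehicle) = 23.950 − 20.800 = 3.150
ΔCt(LPS-treated) = 29.210 − 20.420 = 8.790
ΔΔCt = 8.790 − 3.150 = 5.640
Fold change = 2^(−5.640) = 0.020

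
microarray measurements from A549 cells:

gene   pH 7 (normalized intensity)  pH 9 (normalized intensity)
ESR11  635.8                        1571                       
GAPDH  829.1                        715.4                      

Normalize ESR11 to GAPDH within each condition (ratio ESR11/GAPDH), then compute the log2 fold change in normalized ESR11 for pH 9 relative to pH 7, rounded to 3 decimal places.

1.518

ESR11/GAPDH (pH 7) = 635.8 / 829.1 = 0.76686
ESR11/GAPDH (pH 9) = 1571 / 715.4 = 2.196
Fold change = 2.196 / 0.76686 = 2.8636
log2(2.8636) = 1.5178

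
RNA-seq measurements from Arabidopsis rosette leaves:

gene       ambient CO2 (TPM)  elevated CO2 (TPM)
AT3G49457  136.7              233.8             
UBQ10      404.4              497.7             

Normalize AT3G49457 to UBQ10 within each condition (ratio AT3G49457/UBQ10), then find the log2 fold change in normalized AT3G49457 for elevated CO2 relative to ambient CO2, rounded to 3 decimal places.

0.475

AT3G49457/UBQ10 (ambient CO2) = 136.7 / 404.4 = 0.33803
AT3G49457/UBQ10 (elevated CO2) = 233.8 / 497.7 = 0.46976
Fold change = 0.46976 / 0.33803 = 1.3897
log2(1.3897) = 0.4748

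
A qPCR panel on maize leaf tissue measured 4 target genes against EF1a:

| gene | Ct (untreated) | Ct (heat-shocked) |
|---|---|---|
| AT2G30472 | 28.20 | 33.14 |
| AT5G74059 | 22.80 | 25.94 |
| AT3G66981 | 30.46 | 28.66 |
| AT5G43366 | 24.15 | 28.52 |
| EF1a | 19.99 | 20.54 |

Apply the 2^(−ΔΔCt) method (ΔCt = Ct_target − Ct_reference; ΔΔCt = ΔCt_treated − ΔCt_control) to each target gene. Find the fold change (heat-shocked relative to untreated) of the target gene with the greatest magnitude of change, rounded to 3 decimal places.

0.048

AT2G30472: ΔΔCt = (33.14−20.54) − (28.20−19.99) = 12.60 − 8.21 = 4.39; fold change = 2^-4.39 = 0.048
AT5G74059: ΔΔCt = (25.94−20.54) − (22.80−19.99) = 5.40 − 2.81 = 2.59; fold change = 2^-2.59 = 0.166
AT3G66981: ΔΔCt = (28.66−20.54) − (30.46−19.99) = 8.12 − 10.47 = -2.35; fold change = 2^2.35 = 5.098
AT5G43366: ΔΔCt = (28.52−20.54) − (24.15−19.99) = 7.98 − 4.16 = 3.82; fold change = 2^-3.82 = 0.071
AT2G30472 has the largest |ΔΔCt| = 4.39.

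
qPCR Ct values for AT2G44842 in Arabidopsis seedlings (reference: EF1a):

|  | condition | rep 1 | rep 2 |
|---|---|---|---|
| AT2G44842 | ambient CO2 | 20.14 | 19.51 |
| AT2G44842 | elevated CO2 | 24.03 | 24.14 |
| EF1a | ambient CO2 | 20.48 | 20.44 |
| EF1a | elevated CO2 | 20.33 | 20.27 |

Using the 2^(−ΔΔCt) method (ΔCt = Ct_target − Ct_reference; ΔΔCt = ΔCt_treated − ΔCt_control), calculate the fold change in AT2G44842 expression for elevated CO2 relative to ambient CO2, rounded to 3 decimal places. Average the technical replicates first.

0.047

Mean Ct: AT2G44842 ambient CO2 19.825; AT2G44842 elevated CO2 24.085; EF1a ambient CO2 20.460; EF1a elevated CO2 20.300
ΔCt(ambient CO2) = 19.825 − 20.460 = -0.635
ΔCt(elevated CO2) = 24.085 − 20.300 = 3.785
ΔΔCt = 3.785 − (-0.635) = 4.420
Fold change = 2^(−4.420) = 0.0467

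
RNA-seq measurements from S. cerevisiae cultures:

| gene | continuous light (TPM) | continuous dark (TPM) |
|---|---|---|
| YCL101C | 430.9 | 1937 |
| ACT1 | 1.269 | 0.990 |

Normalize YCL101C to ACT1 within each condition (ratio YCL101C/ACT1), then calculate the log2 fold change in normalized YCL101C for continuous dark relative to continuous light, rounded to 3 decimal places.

YCL101C/ACT1 (continuous light) = 430.9 / 1.269 = 339.56
YCL101C/ACT1 (continuous dark) = 1937 / 0.990 = 1956.6
Fold change = 1956.6 / 339.56 = 5.7621
log2(5.7621) = 2.5266

2.527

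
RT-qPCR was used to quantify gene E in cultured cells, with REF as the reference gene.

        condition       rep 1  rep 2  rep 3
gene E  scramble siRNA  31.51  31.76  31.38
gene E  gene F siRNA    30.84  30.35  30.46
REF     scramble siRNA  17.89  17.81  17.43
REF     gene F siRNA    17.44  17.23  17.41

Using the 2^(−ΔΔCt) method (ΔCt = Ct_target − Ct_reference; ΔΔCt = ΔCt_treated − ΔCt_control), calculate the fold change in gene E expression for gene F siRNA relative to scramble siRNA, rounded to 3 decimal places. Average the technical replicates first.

1.569

Mean Ct: gene E scramble siRNA 31.550; gene E gene F siRNA 30.550; REF scramble siRNA 17.710; REF gene F siRNA 17.360
ΔCt(scramble siRNA) = 31.550 − 17.710 = 13.840
ΔCt(gene F siRNA) = 30.550 − 17.360 = 13.190
ΔΔCt = 13.190 − 13.840 = -0.650
Fold change = 2^(−(-0.650)) = 2^0.650 = 1.5692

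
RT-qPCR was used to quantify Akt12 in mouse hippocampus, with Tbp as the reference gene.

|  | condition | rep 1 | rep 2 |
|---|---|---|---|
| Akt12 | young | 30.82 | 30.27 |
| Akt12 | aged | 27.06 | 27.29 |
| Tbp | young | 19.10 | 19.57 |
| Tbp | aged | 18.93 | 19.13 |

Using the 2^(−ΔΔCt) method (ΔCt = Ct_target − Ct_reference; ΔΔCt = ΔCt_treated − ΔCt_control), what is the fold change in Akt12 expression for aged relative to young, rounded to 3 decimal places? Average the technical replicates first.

8.369

Mean Ct: Akt12 young 30.545; Akt12 aged 27.175; Tbp young 19.335; Tbp aged 19.030
ΔCt(young) = 30.545 − 19.335 = 11.210
ΔCt(aged) = 27.175 − 19.030 = 8.145
ΔΔCt = 8.145 − 11.210 = -3.065
Fold change = 2^(−(-3.065)) = 2^3.065 = 8.3687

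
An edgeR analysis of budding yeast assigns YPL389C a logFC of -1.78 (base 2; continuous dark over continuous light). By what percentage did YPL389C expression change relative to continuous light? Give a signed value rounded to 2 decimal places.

-70.88%

Fold change = 2^(-1.78) = 0.2912
Percent change = (FC − 1) × 100% = (0.2912 − 1) × 100 = -70.88%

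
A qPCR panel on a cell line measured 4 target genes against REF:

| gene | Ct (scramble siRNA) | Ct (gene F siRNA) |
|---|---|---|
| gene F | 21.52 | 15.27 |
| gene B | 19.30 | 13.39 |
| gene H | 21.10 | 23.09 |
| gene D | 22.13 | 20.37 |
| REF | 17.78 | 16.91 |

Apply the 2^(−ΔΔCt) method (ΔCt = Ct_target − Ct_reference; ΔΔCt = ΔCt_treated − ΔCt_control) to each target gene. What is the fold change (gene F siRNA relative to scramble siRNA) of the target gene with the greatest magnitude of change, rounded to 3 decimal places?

41.643

gene F: ΔΔCt = (15.27−16.91) − (21.52−17.78) = -1.64 − 3.74 = -5.38; fold change = 2^5.38 = 41.643
gene B: ΔΔCt = (13.39−16.91) − (19.30−17.78) = -3.52 − 1.52 = -5.04; fold change = 2^5.04 = 32.900
gene H: ΔΔCt = (23.09−16.91) − (21.10−17.78) = 6.18 − 3.32 = 2.86; fold change = 2^-2.86 = 0.138
gene D: ΔΔCt = (20.37−16.91) − (22.13−17.78) = 3.46 − 4.35 = -0.89; fold change = 2^0.89 = 1.853
gene F has the largest |ΔΔCt| = 5.38.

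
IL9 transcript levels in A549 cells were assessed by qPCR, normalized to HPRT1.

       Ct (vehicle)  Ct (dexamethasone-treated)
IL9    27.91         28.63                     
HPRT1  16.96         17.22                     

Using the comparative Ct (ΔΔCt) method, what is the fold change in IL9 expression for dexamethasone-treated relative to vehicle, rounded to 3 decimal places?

0.727

ΔCt(vehicle) = 27.910 − 16.960 = 10.950
ΔCt(dexamethasone-treated) = 28.630 − 17.220 = 11.410
ΔΔCt = 11.410 − 10.950 = 0.460
Fold change = 2^(−0.460) = 0.7270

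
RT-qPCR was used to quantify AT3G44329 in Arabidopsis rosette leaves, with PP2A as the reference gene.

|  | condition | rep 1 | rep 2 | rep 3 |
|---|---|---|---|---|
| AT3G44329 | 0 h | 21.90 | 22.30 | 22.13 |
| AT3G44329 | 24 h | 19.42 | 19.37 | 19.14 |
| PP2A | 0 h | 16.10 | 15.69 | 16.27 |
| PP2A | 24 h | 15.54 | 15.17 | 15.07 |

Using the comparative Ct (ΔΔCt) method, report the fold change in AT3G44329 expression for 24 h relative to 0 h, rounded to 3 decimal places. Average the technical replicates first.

4.112

Mean Ct: AT3G44329 0 h 22.110; AT3G44329 24 h 19.310; PP2A 0 h 16.020; PP2A 24 h 15.260
ΔCt(0 h) = 22.110 − 16.020 = 6.090
ΔCt(24 h) = 19.310 − 15.260 = 4.050
ΔΔCt = 4.050 − 6.090 = -2.040
Fold change = 2^(−(-2.040)) = 2^2.040 = 4.1125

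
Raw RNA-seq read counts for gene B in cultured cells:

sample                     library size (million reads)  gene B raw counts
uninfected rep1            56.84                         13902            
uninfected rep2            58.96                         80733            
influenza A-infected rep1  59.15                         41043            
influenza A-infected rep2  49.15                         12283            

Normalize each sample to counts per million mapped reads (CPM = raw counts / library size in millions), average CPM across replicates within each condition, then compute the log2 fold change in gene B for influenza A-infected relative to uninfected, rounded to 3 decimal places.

-0.774

CPM(uninfected rep1) = 13902 / 56.84 = 244.5813
CPM(uninfected rep2) = 80733 / 58.96 = 1369.2843
CPM(influenza A-infected rep1) = 41043 / 59.15 = 693.8800
CPM(influenza A-infected rep2) = 12283 / 49.15 = 249.9084
mean CPM(uninfected) = 806.9328; mean CPM(influenza A-infected) = 471.8942
Fold change = 471.8942 / 806.9328 = 0.58480
log2(0.58480) = -0.7740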